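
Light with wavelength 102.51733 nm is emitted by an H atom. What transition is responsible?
n = 3 → n = 1

First, find the photon energy from the wavelength (hc = 1239.84 eV·nm):
E = hc/λ = 1239.84 eV·nm / 102.51733 nm = 12.093955 eV

The energy levels of hydrogen satisfy E_n = -13.6057 / n² eV, so an emission n_i → n_f releases
ΔE = 13.6057 × (1/n_f² − 1/n_i²) eV.

Setting ΔE equal to the photon energy:
1/n_f² − 1/n_i² = 12.093955 / 13.6057 = 0.88888885

Since 1/n_i² must be positive, we need 1/n_f² > 0.88888885, i.e. n_f ≤ 1. For each allowed n_f, solve n_i = (1/n_f² − 0.88888885)^(−1/2) and check whether it is a whole number:
  n_f = 1: 1/n_i² = 1.00000000 − 0.88888885 = 0.11111115 → n_i = 3.000  → integer, n_i = 3 ✓

Only n_f = 1 gives an integer upper level, n_i = 3.

The transition is from n = 3 to n = 1 (emission).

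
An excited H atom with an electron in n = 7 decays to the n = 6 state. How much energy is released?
0.10 eV

The energy levels are E_n = -13.6057 eV / n².

Energy at n = 7: E_7 = -13.6057 / 7² = -0.27767 eV
Energy at n = 6: E_6 = -13.6057 / 6² = -0.37794 eV

For emission (electron falling to lower state), the photon energy is:
E_photon = E_7 - E_6 = |-0.27767 - (-0.37794)|
E_photon = 0.10 eV

This energy is carried away by the emitted photon.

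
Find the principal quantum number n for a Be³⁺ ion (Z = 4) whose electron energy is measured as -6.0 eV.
n = 6

The exact energy levels follow E_n = -13.6057 Z² / n² eV with Z = 4.

The measured value (-6.0 eV) is reported to only 2 significant figures, so we must test candidate n values and see which one matches to that precision.

Candidate energies:
  n = 4:  E = -13.6057 × 4² / 4² = -13.60570 eV
  n = 5:  E = -13.6057 × 4² / 5² = -8.70765 eV
  n = 6:  E = -13.6057 × 4² / 6² = -6.04698 eV  ← matches
  n = 7:  E = -13.6057 × 4² / 7² = -4.44268 eV
  n = 8:  E = -13.6057 × 4² / 8² = -3.40143 eV

Checking against the measurement of -6.0 eV (2 sig figs), only n = 6 agrees:
E_6 = -6.04698 eV, which rounds to -6.0 eV ✓

Therefore n = 6.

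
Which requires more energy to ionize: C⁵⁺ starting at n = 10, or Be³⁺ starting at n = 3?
Be³⁺ at n = 3 (E = -24.1879 eV)

Using E_n = -13.6057 Z² / n² eV:

C⁵⁺ (Z = 6) at n = 10:
E = -13.6057 × 6² / 10² = -13.6057 × 36 / 100 = -4.8980520 eV

Be³⁺ (Z = 4) at n = 3:
E = -13.6057 × 4² / 3² = -13.6057 × 16 / 9 = -24.1879111 eV

Since -24.1879111 eV < -4.8980520 eV,
Be³⁺ at n = 3 is more tightly bound (requires more energy to ionize).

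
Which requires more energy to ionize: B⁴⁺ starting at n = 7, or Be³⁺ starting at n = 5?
Be³⁺ at n = 5 (E = -8.7076 eV)

Using E_n = -13.6057 Z² / n² eV:

B⁴⁺ (Z = 5) at n = 7:
E = -13.6057 × 5² / 7² = -13.6057 × 25 / 49 = -6.9416837 eV

Be³⁺ (Z = 4) at n = 5:
E = -13.6057 × 4² / 5² = -13.6057 × 16 / 25 = -8.7076480 eV

Since -8.7076480 eV < -6.9416837 eV,
Be³⁺ at n = 5 is more tightly bound (requires more energy to ionize).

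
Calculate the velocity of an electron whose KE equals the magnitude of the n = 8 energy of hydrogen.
2.73e+05 m/s (or 0.091% of c)

The binding energy at n = 8 for hydrogen is:
E_8 = -13.6057/8² = -0.212589 eV
|E_8| = 0.212589 eV

Convert to Joules:
KE = 0.212589 eV × (1.602177 × 10⁻¹⁹ J/eV) = 3.4061e-20 J

Using KE = ½mv²:
v = √(2·KE/m_e)
v = √(2 × 3.4061e-20 J / 9.10938 × 10⁻³¹ kg)
v = 2.73e+05 m/s

This is approximately 0.091% the speed of light.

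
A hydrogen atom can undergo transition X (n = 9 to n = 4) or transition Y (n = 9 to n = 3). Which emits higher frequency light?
9 → 3

Calculate the energy for each transition:

Transition 9 → 4:
ΔE₁ = |E_4 - E_9| = |-13.6057/4² - (-13.6057/9²)|
ΔE₁ = |-0.85035625 - (-0.16797160)| = 0.68238 eV

Transition 9 → 3:
ΔE₂ = |E_3 - E_9| = |-13.6057/3² - (-13.6057/9²)|
ΔE₂ = |-1.51174444 - (-0.16797160)| = 1.34377 eV

Since 1.34377 eV > 0.68238 eV, the transition 9 → 3 emits the more energetic photon.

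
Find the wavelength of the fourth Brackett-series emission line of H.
1944.032 nm

The lines of a series are numbered from the longest wavelength (smallest ΔE) outward; the fourth line is the transition from n = n_f + 4 to n_f.
The Brackett series has all transitions ending at n_f = 4.

For H, the fourth line (δ-line) is the jump from n = 8 to n = 4:
E_8 = -13.6057 / 8² = -0.212589063 eV
E_4 = -13.6057 / 4² = -0.850356250 eV
ΔE = E_8 - E_4 = 0.637767187 eV

λ = hc/E = 1239.84 eV·nm / 0.637767187 eV
λ = 1944.032 nm

This is the δ-line of the Brackett series in H.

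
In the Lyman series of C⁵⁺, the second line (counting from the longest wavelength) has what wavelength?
2.848 nm

The lines of a series are numbered from the longest wavelength (smallest ΔE) outward; the second line is the transition from n = n_f + 2 to n_f.
The Lyman series has all transitions ending at n_f = 1.

For C⁵⁺ (Z = 6), the second line (β-line) is the jump from n = 3 to n = 1:
E_3 = -13.6057 × 6² / 3² = -54.42280 eV
E_1 = -13.6057 × 6² / 1² = -489.80520 eV
ΔE = E_3 - E_1 = 435.38240 eV

λ = hc/E = 1239.84 eV·nm / 435.38240 eV
λ = 2.848 nm

This is the β-line of the Lyman series in C⁵⁺.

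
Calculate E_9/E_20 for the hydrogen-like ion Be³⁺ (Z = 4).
4.938272

Using E_n = -13.6057 Z² / n² eV with Z = 4:

E_9 = -13.6057 × 4² / 9² = -217.6912 / 81 = -2.687545679012 eV
E_20 = -13.6057 × 4² / 20² = -217.6912 / 400 = -0.544228000000 eV

The ratio is:
E_9/E_20 = (-2.687545679012) / (-0.544228000000)
E_9/E_20 = (-217.6912/81) / (-217.6912/400)
E_9/E_20 = 400/81
E_9/E_20 = 4.938272
(Note: the Z² factors cancel in the ratio.)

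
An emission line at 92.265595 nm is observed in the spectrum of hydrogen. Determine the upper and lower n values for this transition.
n = 9 → n = 1

First, find the photon energy from the wavelength (hc = 1239.84 eV·nm):
E = hc/λ = 1239.84 eV·nm / 92.265595 nm = 13.437728 eV

The energy levels of hydrogen satisfy E_n = -13.6057 / n² eV, so an emission n_i → n_f releases
ΔE = 13.6057 × (1/n_f² − 1/n_i²) eV.

Setting ΔE equal to the photon energy:
1/n_f² − 1/n_i² = 13.437728 / 13.6057 = 0.98765429

Since 1/n_i² must be positive, we need 1/n_f² > 0.98765429, i.e. n_f ≤ 1. For each allowed n_f, solve n_i = (1/n_f² − 0.98765429)^(−1/2) and check whether it is a whole number:
  n_f = 1: 1/n_i² = 1.00000000 − 0.98765429 = 0.01234571 → n_i = 9.000  → integer, n_i = 9 ✓

Only n_f = 1 gives an integer upper level, n_i = 9.

The transition is from n = 9 to n = 1 (emission).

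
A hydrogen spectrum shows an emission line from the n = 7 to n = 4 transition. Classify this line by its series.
Brackett series

The spectral series in hydrogen are named based on the final (lower) energy level:
- Lyman series: n_final = 1 (ultraviolet)
- Balmer series: n_final = 2 (visible/near-UV)
- Paschen series: n_final = 3 (infrared)
- Brackett series: n_final = 4 (infrared)
- Pfund series: n_final = 5 (far infrared)

Since this transition ends at n = 4, it belongs to the Brackett series.

For reference, this 7 → 4 line has photon energy
ΔE = 13.6057 eV × (1/4² - 1/7²) = 0.572688903 eV,
corresponding to wavelength λ = hc/ΔE = 1239.84 eV·nm / 0.572688903 eV = 2164.945 nm in the infrared region.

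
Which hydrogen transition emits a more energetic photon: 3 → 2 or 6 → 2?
6 → 2

Calculate the energy for each transition:

Transition 3 → 2:
ΔE₁ = |E_2 - E_3| = |-13.6057/2² - (-13.6057/3²)|
ΔE₁ = |-3.40142500 - (-1.51174444)| = 1.88968 eV

Transition 6 → 2:
ΔE₂ = |E_2 - E_6| = |-13.6057/2² - (-13.6057/6²)|
ΔE₂ = |-3.40142500 - (-0.37793611)| = 3.02349 eV

Since 3.02349 eV > 1.88968 eV, the transition 6 → 2 emits the more energetic photon.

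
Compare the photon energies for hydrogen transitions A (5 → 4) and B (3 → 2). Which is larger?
3 → 2

Calculate the energy for each transition:

Transition 5 → 4:
ΔE₁ = |E_4 - E_5| = |-13.6057/4² - (-13.6057/5²)|
ΔE₁ = |-0.85035625000 - (-0.54422800000)| = 0.30612825 eV

Transition 3 → 2:
ΔE₂ = |E_2 - E_3| = |-13.6057/2² - (-13.6057/3²)|
ΔE₂ = |-3.40142500000 - (-1.51174444444)| = 1.88968056 eV

Since 1.88968056 eV > 0.30612825 eV, the transition 3 → 2 emits the more energetic photon.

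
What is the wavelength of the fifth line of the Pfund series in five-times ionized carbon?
84.376 nm

The lines of a series are numbered from the longest wavelength (smallest ΔE) outward; the fifth line is the transition from n = n_f + 5 to n_f.
The Pfund series has all transitions ending at n_f = 5.

For C⁵⁺ (Z = 6), the fifth line (ε-line) is the jump from n = 10 to n = 5:
E_10 = -13.6057 × 6² / 10² = -4.89805 eV
E_5 = -13.6057 × 6² / 5² = -19.59221 eV
ΔE = E_10 - E_5 = 14.69416 eV

λ = hc/E = 1239.84 eV·nm / 14.69416 eV
λ = 84.376 nm

This is the ε-line of the Pfund series in C⁵⁺.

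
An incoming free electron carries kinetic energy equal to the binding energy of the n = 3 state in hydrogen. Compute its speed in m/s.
7.292e+05 m/s (or 0.2432% of c)

The binding energy at n = 3 for hydrogen is:
E_3 = -13.6057/3² = -1.511744 eV
|E_3| = 1.511744 eV

Convert to Joules:
KE = 1.511744 eV × (1.602177 × 10⁻¹⁹ J/eV) = 2.42208e-19 J

Using KE = ½mv²:
v = √(2·KE/m_e)
v = √(2 × 2.42208e-19 J / 9.10938 × 10⁻³¹ kg)
v = 7.292e+05 m/s

This is approximately 0.2432% the speed of light.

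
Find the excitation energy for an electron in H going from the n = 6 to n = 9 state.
0.2100 eV

The energy levels of a hydrogen-like atom are E_n = -13.6057 eV / n².

Energy at n = 6: E_6 = -13.6057 / 6² = -0.3779361 eV
Energy at n = 9: E_9 = -13.6057 / 9² = -0.1679716 eV

The excitation energy is the difference:
ΔE = E_9 - E_6
ΔE = -0.1679716 - (-0.3779361)
ΔE = 0.2100 eV

Since this is positive, energy must be absorbed (photon absorption).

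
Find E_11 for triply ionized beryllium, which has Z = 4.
-1.7991 eV

For hydrogen-like ions, the energy levels scale with Z²:
E_n = -13.6057 Z² / n² eV

For Be³⁺ (Z = 4) at n = 11:
E_11 = -13.6057 × 4² / 11²
E_11 = -13.6057 × 16 / 121
E_11 = -217.6912 / 121
E_11 = -1.7991 eV

The energy is 16 times more negative than hydrogen at the same n due to the stronger nuclear charge.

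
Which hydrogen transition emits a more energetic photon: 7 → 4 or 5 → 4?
7 → 4

Calculate the energy for each transition:

Transition 7 → 4:
ΔE₁ = |E_4 - E_7| = |-13.6057/4² - (-13.6057/7²)|
ΔE₁ = |-0.85035625 - (-0.27766735)| = 0.57269 eV

Transition 5 → 4:
ΔE₂ = |E_4 - E_5| = |-13.6057/4² - (-13.6057/5²)|
ΔE₂ = |-0.85035625 - (-0.54422800)| = 0.30613 eV

Since 0.57269 eV > 0.30613 eV, the transition 7 → 4 emits the more energetic photon.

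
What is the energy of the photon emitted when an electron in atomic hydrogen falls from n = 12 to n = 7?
0.18 eV

The energy levels are E_n = -13.6057 eV / n².

Energy at n = 12: E_12 = -13.6057 / 12² = -0.09448 eV
Energy at n = 7: E_7 = -13.6057 / 7² = -0.27767 eV

For emission (electron falling to lower state), the photon energy is:
E_photon = E_12 - E_7 = |-0.09448 - (-0.27767)|
E_photon = 0.18 eV

This energy is carried away by the emitted photon.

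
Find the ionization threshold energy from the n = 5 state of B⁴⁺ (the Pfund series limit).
13.606 eV

The series limit corresponds to the transition from n = ∞ to n = 5.
This is the highest energy (shortest wavelength) transition in the Pfund series.

E_∞ = 0 eV
E_5 = -13.6057 × 5² / 5² = -13.606 eV

Energy at series limit:
ΔE = E_∞ - E_5 = 0 - (-13.606) = 13.606 eV

This energy equals the ionization energy from the n = 5 state of B⁴⁺.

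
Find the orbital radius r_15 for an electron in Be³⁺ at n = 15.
2.976622 nm (or 29.766218 Å)

The Bohr radius formula is:
r_n = n² a₀ / Z

where a₀ = 0.052917721 nm is the Bohr radius.

For Be³⁺ (Z = 4) at n = 15:
r_15 = 15² × 0.052917721 nm / 4
r_15 = 225 × 0.052917721 nm / 4
r_15 = 11.9064872 nm / 4
r_15 = 2.976622 nm

The electron orbits at approximately 2.976622 nm from the nucleus.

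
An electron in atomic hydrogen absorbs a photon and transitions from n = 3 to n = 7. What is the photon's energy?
1.234 eV

The energy levels of a hydrogen-like atom are E_n = -13.6057 eV / n².

Energy at n = 3: E_3 = -13.6057 / 3² = -1.511744 eV
Energy at n = 7: E_7 = -13.6057 / 7² = -0.277667 eV

The excitation energy is the difference:
ΔE = E_7 - E_3
ΔE = -0.277667 - (-1.511744)
ΔE = 1.234 eV

Since this is positive, energy must be absorbed (photon absorption).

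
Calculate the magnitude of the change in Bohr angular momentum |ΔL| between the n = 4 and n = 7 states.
3.1637e-34 J·s (or 3ℏ)

In the Bohr model, L_n = nℏ where ℏ = 1.054572e-34 J·s.

L_7 = 7ℏ = 7.382004e-34 J·s
L_4 = 4ℏ = 4.218288e-34 J·s

ΔL = L_7 - L_4 = (7 - 4)ℏ = 3ℏ
ΔL = 3 × 1.054572e-34 J·s = 3.1637e-34 J·s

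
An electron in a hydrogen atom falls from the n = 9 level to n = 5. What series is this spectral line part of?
Pfund series

The spectral series in hydrogen are named based on the final (lower) energy level:
- Lyman series: n_final = 1 (ultraviolet)
- Balmer series: n_final = 2 (visible/near-UV)
- Paschen series: n_final = 3 (infrared)
- Brackett series: n_final = 4 (infrared)
- Pfund series: n_final = 5 (far infrared)

Since this transition ends at n = 5, it belongs to the Pfund series.

For reference, this 9 → 5 line has photon energy
ΔE = 13.6057 eV × (1/5² - 1/9²) = 0.37625639506 eV,
corresponding to wavelength λ = hc/ΔE = 1239.84 eV·nm / 0.37625639506 eV = 3295.19981 nm in the far infrared region.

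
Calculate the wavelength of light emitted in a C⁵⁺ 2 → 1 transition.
3.375056 nm

First, find the transition energy using E_n = -13.6057 Z² / n² eV:
E_2 = -13.6057 × 6² / 2² = -122.45130000 eV
E_1 = -13.6057 × 6² / 1² = -489.80520000 eV

Photon energy: |ΔE| = |E_1 - E_2| = 367.35390000 eV

Convert to wavelength using E = hc/λ with hc = 1239.84 eV·nm:
λ = hc/E = 1239.84 eV·nm / 367.35390000 eV
λ = 3.375056 nm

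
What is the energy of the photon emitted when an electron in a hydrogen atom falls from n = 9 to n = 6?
0.2100 eV

The energy levels are E_n = -13.6057 eV / n².

Energy at n = 9: E_9 = -13.6057 / 9² = -0.1679716 eV
Energy at n = 6: E_6 = -13.6057 / 6² = -0.3779361 eV

For emission (electron falling to lower state), the photon energy is:
E_photon = E_9 - E_6 = |-0.1679716 - (-0.3779361)|
E_photon = 0.2100 eV

This energy is carried away by the emitted photon.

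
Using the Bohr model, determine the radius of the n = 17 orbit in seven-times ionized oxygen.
1.9117 nm (or 19.1165 Å)

The Bohr radius formula is:
r_n = n² a₀ / Z

where a₀ = 0.0529177 nm is the Bohr radius.

For O⁷⁺ (Z = 8) at n = 17:
r_17 = 17² × 0.0529177 nm / 8
r_17 = 289 × 0.0529177 nm / 8
r_17 = 15.29322 nm / 8
r_17 = 1.9117 nm

The electron orbits at approximately 1.9117 nm from the nucleus.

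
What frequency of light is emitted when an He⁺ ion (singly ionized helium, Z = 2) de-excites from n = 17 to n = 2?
3.24e+15 Hz

First, find the transition energy:
E_17 = -13.6057 × 2² / 17² = -0.1883142 eV
E_2 = -13.6057 × 2² / 2² = -13.6057000 eV
|ΔE| = |E_2 - E_17| = 13.4173858 eV

Convert to Joules: E = 13.4173858 eV × (1.602177 × 10⁻¹⁹ J/eV) = 2.1497e-18 J

Using E = hf:
f = E/h = 2.1497e-18 J / (6.62607 × 10⁻³⁴ J·s)
f = 3.24e+15 Hz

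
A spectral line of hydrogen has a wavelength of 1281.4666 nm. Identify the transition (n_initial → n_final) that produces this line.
n = 5 → n = 3

First, find the photon energy from the wavelength (hc = 1239.84 eV·nm):
E = hc/λ = 1239.84 eV·nm / 1281.4666 nm = 0.96751644 eV

The energy levels of hydrogen satisfy E_n = -13.6057 / n² eV, so an emission n_i → n_f releases
ΔE = 13.6057 × (1/n_f² − 1/n_i²) eV.

Setting ΔE equal to the photon energy:
1/n_f² − 1/n_i² = 0.96751644 / 13.6057 = 0.071111111

Since 1/n_i² must be positive, we need 1/n_f² > 0.071111111, i.e. n_f ≤ 3. For each allowed n_f, solve n_i = (1/n_f² − 0.071111111)^(−1/2) and check whether it is a whole number:
  n_f = 1: 1/n_i² = 1.000000000 − 0.071111111 = 0.928888889 → n_i = 1.038  (not an integer) ✗
  n_f = 2: 1/n_i² = 0.250000000 − 0.071111111 = 0.178888889 → n_i = 2.364  (not an integer) ✗
  n_f = 3: 1/n_i² = 0.111111111 − 0.071111111 = 0.040000000 → n_i = 5.000  → integer, n_i = 5 ✓

Only n_f = 3 gives an integer upper level, n_i = 5.

The transition is from n = 5 to n = 3 (emission).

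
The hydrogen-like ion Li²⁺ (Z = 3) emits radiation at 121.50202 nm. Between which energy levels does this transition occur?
n = 6 → n = 3

First, find the photon energy from the wavelength (hc = 1239.84 eV·nm):
E = hc/λ = 1239.84 eV·nm / 121.50202 nm = 10.204275 eV

The energy levels of Li²⁺ satisfy E_n = -13.6057 × 3² / n² eV, so an emission n_i → n_f releases
ΔE = 13.6057 × 3² × (1/n_f² − 1/n_i²) eV.

Setting ΔE equal to the photon energy:
1/n_f² − 1/n_i² = 10.204275 / (13.6057 × 3²) = 0.083333333

Since 1/n_i² must be positive, we need 1/n_f² > 0.083333333, i.e. n_f ≤ 3. For each allowed n_f, solve n_i = (1/n_f² − 0.083333333)^(−1/2) and check whether it is a whole number:
  n_f = 1: 1/n_i² = 1.000000000 − 0.083333333 = 0.916666667 → n_i = 1.044  (not an integer) ✗
  n_f = 2: 1/n_i² = 0.250000000 − 0.083333333 = 0.166666667 → n_i = 2.449  (not an integer) ✗
  n_f = 3: 1/n_i² = 0.111111111 − 0.083333333 = 0.027777778 → n_i = 6.000  → integer, n_i = 6 ✓

Only n_f = 3 gives an integer upper level, n_i = 6.

The transition is from n = 6 to n = 3 (emission).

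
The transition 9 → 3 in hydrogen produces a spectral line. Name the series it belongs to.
Paschen series

The spectral series in hydrogen are named based on the final (lower) energy level:
- Lyman series: n_final = 1 (ultraviolet)
- Balmer series: n_final = 2 (visible/near-UV)
- Paschen series: n_final = 3 (infrared)
- Brackett series: n_final = 4 (infrared)
- Pfund series: n_final = 5 (far infrared)

Since this transition ends at n = 3, it belongs to the Paschen series.

For reference, this 9 → 3 line has photon energy
ΔE = 13.6057 eV × (1/3² - 1/9²) = 1.343773 eV,
corresponding to wavelength λ = hc/ΔE = 1239.84 eV·nm / 1.343773 eV = 922.66 nm in the infrared region.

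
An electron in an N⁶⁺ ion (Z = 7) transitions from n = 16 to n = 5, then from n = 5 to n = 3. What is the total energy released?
71.47 eV

The energy levels of N⁶⁺ are E_n = -13.6057 × 7² / n² eV.

First transition (16 → 5):
ΔE₁ = |E_5 - E_16|
ΔE₁ = |-26.66717200 - (-2.60421602)| = 24.06296 eV

Second transition (5 → 3):
ΔE₂ = |E_3 - E_5|
ΔE₂ = |-74.07547778 - (-26.66717200)| = 47.40831 eV

Total energy released:
E_total = ΔE₁ + ΔE₂ = 24.06296 + 47.40831 = 71.47 eV

Note: This equals the direct transition 16 → 3: 71.47 eV ✓
Energy is conserved regardless of the path taken.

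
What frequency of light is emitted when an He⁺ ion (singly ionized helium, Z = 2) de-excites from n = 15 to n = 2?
3.23e+15 Hz

First, find the transition energy:
E_15 = -13.6057 × 2² / 15² = -0.2419 eV
E_2 = -13.6057 × 2² / 2² = -13.6057 eV
|ΔE| = |E_2 - E_15| = 13.3638 eV

Convert to Joules: E = 13.3638 eV × (1.602177 × 10⁻¹⁹ J/eV) = 2.1411e-18 J

Using E = hf:
f = E/h = 2.1411e-18 J / (6.62607 × 10⁻³⁴ J·s)
f = 3.23e+15 Hz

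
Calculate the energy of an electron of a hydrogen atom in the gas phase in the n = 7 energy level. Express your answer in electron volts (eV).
-0.278 eV

The energy levels of a hydrogen-like atom are given by:
E_n = -13.6057 eV / n²

For n = 7:
E_7 = -13.6057 eV / 7²
E_7 = -13.6057 eV / 49
E_7 = -0.278 eV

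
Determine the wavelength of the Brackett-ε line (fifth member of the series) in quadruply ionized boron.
72.67690 nm

The lines of a series are numbered from the longest wavelength (smallest ΔE) outward; the fifth line is the transition from n = n_f + 5 to n_f.
The Brackett series has all transitions ending at n_f = 4.

For B⁴⁺ (Z = 5), the fifth line (ε-line) is the jump from n = 9 to n = 4:
E_9 = -13.6057 × 5² / 9² = -4.1992901 eV
E_4 = -13.6057 × 5² / 4² = -21.2589063 eV
ΔE = E_9 - E_4 = 17.0596162 eV

λ = hc/E = 1239.84 eV·nm / 17.0596162 eV
λ = 72.67690 nm

This is the ε-line of the Brackett series in B⁴⁺.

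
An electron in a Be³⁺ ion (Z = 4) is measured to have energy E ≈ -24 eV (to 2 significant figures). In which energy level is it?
n = 3

The exact energy levels follow E_n = -13.6057 Z² / n² eV with Z = 4.

The measured value (-24 eV) is reported to only 2 significant figures, so we must test candidate n values and see which one matches to that precision.

Candidate energies:
  n = 1:  E = -13.6057 × 4² / 1² = -217.691200 eV
  n = 2:  E = -13.6057 × 4² / 2² = -54.422800 eV
  n = 3:  E = -13.6057 × 4² / 3² = -24.187911 eV  ← matches
  n = 4:  E = -13.6057 × 4² / 4² = -13.605700 eV
  n = 5:  E = -13.6057 × 4² / 5² = -8.707648 eV

Checking against the measurement of -24 eV (2 sig figs), only n = 3 agrees:
E_3 = -24.187911 eV, which rounds to -24 eV ✓

Therefore n = 3.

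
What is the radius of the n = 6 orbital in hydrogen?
1.9050 nm (or 19.0504 Å)

The Bohr radius formula is:
r_n = n² a₀ / Z

where a₀ = 0.0529177 nm is the Bohr radius.

For H (Z = 1) at n = 6:
r_6 = 6² × 0.0529177 nm / 1
r_6 = 36 × 0.0529177 nm / 1
r_6 = 1.90504 nm / 1
r_6 = 1.9050 nm

The electron orbits at approximately 1.9050 nm from the nucleus.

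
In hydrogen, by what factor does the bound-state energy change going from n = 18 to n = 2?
81.000000

Using E_n = -13.6057 Z² / n² eV with Z = 1:

E_2 = -13.6057 / 2² = -13.6057 / 4 = -3.401425000000 eV
E_18 = -13.6057 / 18² = -13.6057 / 324 = -0.041992901235 eV

The ratio is:
E_2/E_18 = (-3.401425000000) / (-0.041992901235)
E_2/E_18 = (-13.6057/4) / (-13.6057/324)
E_2/E_18 = 324/4
E_2/E_18 = 81.000000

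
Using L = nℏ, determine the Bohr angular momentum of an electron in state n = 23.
2.43e-33 J·s (or 23ℏ)

In the Bohr model, angular momentum is quantized:
L = nℏ

where ℏ = h/(2π) = 1.0546e-34 J·s

For n = 23:
L = 23 × 1.0546e-34 J·s
L = 2.43e-33 J·s

This can also be written as L = 23ℏ.
The angular momentum is an integer multiple of the reduced Planck constant.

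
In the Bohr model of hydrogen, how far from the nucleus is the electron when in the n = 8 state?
3.3867 nm (or 33.8673 Å)

The Bohr radius formula is:
r_n = n² a₀ / Z

where a₀ = 0.0529177 nm is the Bohr radius.

For H (Z = 1) at n = 8:
r_8 = 8² × 0.0529177 nm / 1
r_8 = 64 × 0.0529177 nm / 1
r_8 = 3.38673 nm / 1
r_8 = 3.3867 nm

The electron orbits at approximately 3.3867 nm from the nucleus.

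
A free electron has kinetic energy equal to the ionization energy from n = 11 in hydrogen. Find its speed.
1.98881e+05 m/s (or 0.07% of c)

The binding energy at n = 11 for hydrogen is:
E_11 = -13.6057/11² = -0.112443802 eV
|E_11| = 0.112443802 eV

Convert to Joules:
KE = 0.112443802 eV × (1.602177 × 10⁻¹⁹ J/eV) = 1.8015487e-20 J

Using KE = ½mv²:
v = √(2·KE/m_e)
v = √(2 × 1.8015487e-20 J / 9.10938 × 10⁻³¹ kg)
v = 1.98881e+05 m/s

This is approximately 0.07% the speed of light.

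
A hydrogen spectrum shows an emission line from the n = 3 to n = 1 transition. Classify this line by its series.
Lyman series

The spectral series in hydrogen are named based on the final (lower) energy level:
- Lyman series: n_final = 1 (ultraviolet)
- Balmer series: n_final = 2 (visible/near-UV)
- Paschen series: n_final = 3 (infrared)
- Brackett series: n_final = 4 (infrared)
- Pfund series: n_final = 5 (far infrared)

Since this transition ends at n = 1, it belongs to the Lyman series.

For reference, this 3 → 1 line has photon energy
ΔE = 13.6057 eV × (1/1² - 1/3²) = 12.0939556 eV,
corresponding to wavelength λ = hc/ΔE = 1239.84 eV·nm / 12.0939556 eV = 102.5173 nm in the ultraviolet region.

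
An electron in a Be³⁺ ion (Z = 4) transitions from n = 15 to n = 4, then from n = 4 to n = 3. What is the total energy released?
23.22039 eV

The energy levels of Be³⁺ are E_n = -13.6057 × 4² / n² eV.

First transition (15 → 4):
ΔE₁ = |E_4 - E_15|
ΔE₁ = |-13.60570000000 - (-0.96751644444)| = 12.63818356 eV

Second transition (4 → 3):
ΔE₂ = |E_3 - E_4|
ΔE₂ = |-24.18791111111 - (-13.60570000000)| = 10.58221111 eV

Total energy released:
E_total = ΔE₁ + ΔE₂ = 12.63818356 + 10.58221111 = 23.22039 eV

Note: This equals the direct transition 15 → 3: 23.22039 eV ✓
Energy is conserved regardless of the path taken.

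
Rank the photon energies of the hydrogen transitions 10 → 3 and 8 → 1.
8 → 1

Calculate the energy for each transition:

Transition 10 → 3:
ΔE₁ = |E_3 - E_10| = |-13.6057/3² - (-13.6057/10²)|
ΔE₁ = |-1.51174444444 - (-0.13605700000)| = 1.37568744 eV

Transition 8 → 1:
ΔE₂ = |E_1 - E_8| = |-13.6057/1² - (-13.6057/8²)|
ΔE₂ = |-13.60570000000 - (-0.21258906250)| = 13.39311094 eV

Since 13.39311094 eV > 1.37568744 eV, the transition 8 → 1 emits the more energetic photon.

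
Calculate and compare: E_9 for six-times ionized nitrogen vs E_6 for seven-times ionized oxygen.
O⁷⁺ at n = 6 (E = -24.188 eV)

Using E_n = -13.6057 Z² / n² eV:

N⁶⁺ (Z = 7) at n = 9:
E = -13.6057 × 7² / 9² = -13.6057 × 49 / 81 = -8.230609 eV

O⁷⁺ (Z = 8) at n = 6:
E = -13.6057 × 8² / 6² = -13.6057 × 64 / 36 = -24.187911 eV

Since -24.187911 eV < -8.230609 eV,
O⁷⁺ at n = 6 is more tightly bound (requires more energy to ionize).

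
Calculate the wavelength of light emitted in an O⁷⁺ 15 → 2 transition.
5.798 nm

First, find the transition energy using E_n = -13.6057 Z² / n² eV:
E_15 = -13.6057 × 8² / 15² = -3.87007 eV
E_2 = -13.6057 × 8² / 2² = -217.69120 eV

Photon energy: |ΔE| = |E_2 - E_15| = 213.82113 eV

Convert to wavelength using E = hc/λ with hc = 1239.84 eV·nm:
λ = hc/E = 1239.84 eV·nm / 213.82113 eV
λ = 5.798 nm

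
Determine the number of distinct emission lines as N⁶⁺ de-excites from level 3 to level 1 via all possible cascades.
3

The electron can occupy levels n = 1, 2, ..., 3 during de-excitation — that is m = 3 - 1 + 1 = 3 distinct levels.

The number of distinct spectral lines equals the number of ways to choose 2 of these m levels (each pair gives one possible emission transition):

Number of lines = m(m-1)/2 = 3×2/2 = 3

These correspond to all possible transitions between the 3 levels:
3 → 2, 3 → 1, 2 → 1

Each transition produces a photon with a unique energy (and thus wavelength). This count does not depend on Z.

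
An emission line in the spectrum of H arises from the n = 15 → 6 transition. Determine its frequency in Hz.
7.676e+13 Hz

First, find the transition energy:
E_15 = -13.6057 / 15² = -0.0604698 eV
E_6 = -13.6057 / 6² = -0.3779361 eV
|ΔE| = |E_6 - E_15| = 0.3174663 eV

Convert to Joules: E = 0.3174663 eV × (1.602177 × 10⁻¹⁹ J/eV) = 5.08637e-20 J

Using E = hf:
f = E/h = 5.08637e-20 J / (6.62607 × 10⁻³⁴ J·s)
f = 7.676e+13 Hz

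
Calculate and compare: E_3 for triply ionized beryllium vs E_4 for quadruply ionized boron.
Be³⁺ at n = 3 (E = -24.1879 eV)

Using E_n = -13.6057 Z² / n² eV:

Be³⁺ (Z = 4) at n = 3:
E = -13.6057 × 4² / 3² = -13.6057 × 16 / 9 = -24.1879111 eV

B⁴⁺ (Z = 5) at n = 4:
E = -13.6057 × 5² / 4² = -13.6057 × 25 / 16 = -21.2589063 eV

Since -24.1879111 eV < -21.2589063 eV,
Be³⁺ at n = 3 is more tightly bound (requires more energy to ionize).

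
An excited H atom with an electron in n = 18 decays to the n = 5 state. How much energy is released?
0.5022 eV

The energy levels are E_n = -13.6057 eV / n².

Energy at n = 18: E_18 = -13.6057 / 18² = -0.0419929 eV
Energy at n = 5: E_5 = -13.6057 / 5² = -0.5442280 eV

For emission (electron falling to lower state), the photon energy is:
E_photon = E_18 - E_5 = |-0.0419929 - (-0.5442280)|
E_photon = 0.5022 eV

This energy is carried away by the emitted photon.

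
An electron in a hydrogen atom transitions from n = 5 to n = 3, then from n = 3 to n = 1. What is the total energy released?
13.0615 eV

The energy levels of hydrogen are E_n = -13.6057 / n² eV.

First transition (5 → 3):
ΔE₁ = |E_3 - E_5|
ΔE₁ = |-1.5117444444 - (-0.5442280000)| = 0.9675164 eV

Second transition (3 → 1):
ΔE₂ = |E_1 - E_3|
ΔE₂ = |-13.6057000000 - (-1.5117444444)| = 12.0939556 eV

Total energy released:
E_total = ΔE₁ + ΔE₂ = 0.9675164 + 12.0939556 = 13.0615 eV

Note: This equals the direct transition 5 → 1: 13.0615 eV ✓
Energy is conserved regardless of the path taken.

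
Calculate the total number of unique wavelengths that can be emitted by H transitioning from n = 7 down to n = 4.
6

The electron can occupy levels n = 4, 5, ..., 7 during de-excitation — that is m = 7 - 4 + 1 = 4 distinct levels.

The number of distinct spectral lines equals the number of ways to choose 2 of these m levels (each pair gives one possible emission transition):

Number of lines = m(m-1)/2 = 4×3/2 = 6

These correspond to all possible transitions between the 4 levels:
7 → 6, 7 → 5, 7 → 4, 6 → 5, 6 → 4, 5 → 4

Each transition produces a photon with a unique energy (and thus wavelength). This count does not depend on Z.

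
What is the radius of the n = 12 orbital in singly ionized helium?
3.8101 nm (or 38.1008 Å)

The Bohr radius formula is:
r_n = n² a₀ / Z

where a₀ = 0.0529177 nm is the Bohr radius.

For He⁺ (Z = 2) at n = 12:
r_12 = 12² × 0.0529177 nm / 2
r_12 = 144 × 0.0529177 nm / 2
r_12 = 7.62015 nm / 2
r_12 = 3.8101 nm

The electron orbits at approximately 3.8101 nm from the nucleus.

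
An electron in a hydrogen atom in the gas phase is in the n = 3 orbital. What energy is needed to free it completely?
1.5117 eV

The ionization energy is the energy needed to remove the electron completely (n → ∞).

For hydrogen, E_n = -13.6057 eV / n².

At n = 3: E_3 = -13.6057 / 3² = -1.5117444 eV
At n = ∞: E_∞ = 0 eV

Ionization energy = E_∞ - E_3 = 0 - (-1.5117444) = 1.5117444 eV
Ionization energy ≈ 1.5117 eV

This is also called the binding energy of the electron in state n = 3.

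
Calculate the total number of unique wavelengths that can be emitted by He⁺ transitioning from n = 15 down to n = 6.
45

The electron can occupy levels n = 6, 7, ..., 15 during de-excitation — that is m = 15 - 6 + 1 = 10 distinct levels.

The number of distinct spectral lines equals the number of ways to choose 2 of these m levels (each pair gives one possible emission transition):

Number of lines = m(m-1)/2 = 10×9/2 = 45

These correspond to all possible transitions between the 10 levels:
15 → 14, 15 → 13, 15 → 12, 15 → 11, 15 → 10, 15 → 9, 15 → 8, 15 → 7...

Each transition produces a photon with a unique energy (and thus wavelength). This count does not depend on Z.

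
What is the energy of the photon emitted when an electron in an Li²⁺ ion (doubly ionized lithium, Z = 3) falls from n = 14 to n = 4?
7.0285 eV

The energy levels are E_n = -13.6057 Z² eV / n².

Energy at n = 14: E_14 = -13.6057 × 3² / 14² = -0.6247515 eV
Energy at n = 4: E_4 = -13.6057 × 3² / 4² = -7.6532063 eV

For emission (electron falling to lower state), the photon energy is:
E_photon = E_14 - E_4 = |-0.6247515 - (-7.6532063)|
E_photon = 7.0285 eV

This energy is carried away by the emitted photon.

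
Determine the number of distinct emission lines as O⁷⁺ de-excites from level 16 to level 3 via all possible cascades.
91

The electron can occupy levels n = 3, 4, ..., 16 during de-excitation — that is m = 16 - 3 + 1 = 14 distinct levels.

The number of distinct spectral lines equals the number of ways to choose 2 of these m levels (each pair gives one possible emission transition):

Number of lines = m(m-1)/2 = 14×13/2 = 91

These correspond to all possible transitions between the 14 levels:
16 → 15, 16 → 14, 16 → 13, 16 → 12, 16 → 11, 16 → 10, 16 → 9, 16 → 8...

Each transition produces a photon with a unique energy (and thus wavelength). This count does not depend on Z.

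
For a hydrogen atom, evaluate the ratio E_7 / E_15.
4.59

Using E_n = -13.6057 Z² / n² eV with Z = 1:

E_7 = -13.6057 / 7² = -13.6057 / 49 = -0.27766735 eV
E_15 = -13.6057 / 15² = -13.6057 / 225 = -0.06046978 eV

The ratio is:
E_7/E_15 = (-0.27766735) / (-0.06046978)
E_7/E_15 = (-13.6057/49) / (-13.6057/225)
E_7/E_15 = 225/49
E_7/E_15 = 4.59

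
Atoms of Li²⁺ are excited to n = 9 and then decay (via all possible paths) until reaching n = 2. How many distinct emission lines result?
28

The electron can occupy levels n = 2, 3, ..., 9 during de-excitation — that is m = 9 - 2 + 1 = 8 distinct levels.

The number of distinct spectral lines equals the number of ways to choose 2 of these m levels (each pair gives one possible emission transition):

Number of lines = m(m-1)/2 = 8×7/2 = 28

These correspond to all possible transitions between the 8 levels:
9 → 8, 9 → 7, 9 → 6, 9 → 5, 9 → 4, 9 → 3, 9 → 2, 8 → 7...

Each transition produces a photon with a unique energy (and thus wavelength). This count does not depend on Z.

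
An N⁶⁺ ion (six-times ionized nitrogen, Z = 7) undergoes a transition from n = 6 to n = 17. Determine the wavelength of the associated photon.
76.477 nm

First, find the transition energy using E_n = -13.6057 Z² / n² eV:
E_6 = -13.6057 × 7² / 6² = -18.51887 eV
E_17 = -13.6057 × 7² / 17² = -2.30685 eV

Photon energy: |ΔE| = |E_17 - E_6| = 16.21202 eV

Convert to wavelength using E = hc/λ with hc = 1239.84 eV·nm:
λ = hc/E = 1239.84 eV·nm / 16.21202 eV
λ = 76.477 nm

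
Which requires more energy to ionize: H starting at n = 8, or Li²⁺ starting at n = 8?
Li²⁺ at n = 8 (E = -1.913302 eV)

Using E_n = -13.6057 Z² / n² eV:

H (Z = 1) at n = 8:
E = -13.6057 × 1² / 8² = -13.6057 × 1 / 64 = -0.212589063 eV

Li²⁺ (Z = 3) at n = 8:
E = -13.6057 × 3² / 8² = -13.6057 × 9 / 64 = -1.913301563 eV

Since -1.913301563 eV < -0.212589063 eV,
Li²⁺ at n = 8 is more tightly bound (requires more energy to ionize).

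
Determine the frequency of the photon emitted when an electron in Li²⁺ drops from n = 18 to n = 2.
7.31077e+15 Hz

First, find the transition energy:
E_18 = -13.6057 × 3² / 18² = -0.3779361 eV
E_2 = -13.6057 × 3² / 2² = -30.6128250 eV
|ΔE| = |E_2 - E_18| = 30.2348889 eV

Convert to Joules: E = 30.2348889 eV × (1.602177 × 10⁻¹⁹ J/eV) = 4.8441644e-18 J

Using E = hf:
f = E/h = 4.8441644e-18 J / (6.62607 × 10⁻³⁴ J·s)
f = 7.31077e+15 Hz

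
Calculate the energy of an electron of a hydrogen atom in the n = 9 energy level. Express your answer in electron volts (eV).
-0.168 eV

The energy levels of a hydrogen-like atom are given by:
E_n = -13.6057 eV / n²

For n = 9:
E_9 = -13.6057 eV / 9²
E_9 = -13.6057 eV / 81
E_9 = -0.168 eV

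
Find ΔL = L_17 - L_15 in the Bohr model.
2.10914e-34 J·s (or 2ℏ)

In the Bohr model, L_n = nℏ where ℏ = 1.0545718e-34 J·s.

L_17 = 17ℏ = 1.7927721e-33 J·s
L_15 = 15ℏ = 1.5818577e-33 J·s

ΔL = L_17 - L_15 = (17 - 15)ℏ = 2ℏ
ΔL = 2 × 1.0545718e-34 J·s = 2.10914e-34 J·s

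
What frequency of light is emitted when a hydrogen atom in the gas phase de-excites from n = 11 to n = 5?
1.04405e+14 Hz

First, find the transition energy:
E_11 = -13.6057 / 11² = -0.112443802 eV
E_5 = -13.6057 / 5² = -0.544228000 eV
|ΔE| = |E_5 - E_11| = 0.431784198 eV

Convert to Joules: E = 0.431784198 eV × (1.602177 × 10⁻¹⁹ J/eV) = 6.9179471e-20 J

Using E = hf:
f = E/h = 6.9179471e-20 J / (6.62607 × 10⁻³⁴ J·s)
f = 1.04405e+14 Hz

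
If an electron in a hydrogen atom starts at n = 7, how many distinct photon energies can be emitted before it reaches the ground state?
21

The electron can occupy levels n = 1, 2, ..., 7 during de-excitation — that is m = 7 - 1 + 1 = 7 distinct levels.

The number of distinct spectral lines equals the number of ways to choose 2 of these m levels (each pair gives one possible emission transition):

Number of lines = m(m-1)/2 = 7×6/2 = 21

These correspond to all possible transitions between the 7 levels:
7 → 6, 7 → 5, 7 → 4, 7 → 3, 7 → 2, 7 → 1, 6 → 5, 6 → 4...

Each transition produces a photon with a unique energy (and thus wavelength). This count does not depend on Z.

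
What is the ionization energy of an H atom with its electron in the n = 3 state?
1.512 eV

The ionization energy is the energy needed to remove the electron completely (n → ∞).

For hydrogen, E_n = -13.6057 eV / n².

At n = 3: E_3 = -13.6057 / 3² = -1.511744 eV
At n = ∞: E_∞ = 0 eV

Ionization energy = E_∞ - E_3 = 0 - (-1.511744) = 1.511744 eV
Ionization energy ≈ 1.512 eV

This is also called the binding energy of the electron in state n = 3.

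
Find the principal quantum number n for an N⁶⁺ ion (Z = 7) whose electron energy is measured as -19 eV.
n = 6

The exact energy levels follow E_n = -13.6057 Z² / n² eV with Z = 7.

The measured value (-19 eV) is reported to only 2 significant figures, so we must test candidate n values and see which one matches to that precision.

Candidate energies:
  n = 4:  E = -13.6057 × 7² / 4² = -41.66746 eV
  n = 5:  E = -13.6057 × 7² / 5² = -26.66717 eV
  n = 6:  E = -13.6057 × 7² / 6² = -18.51887 eV  ← matches
  n = 7:  E = -13.6057 × 7² / 7² = -13.60570 eV
  n = 8:  E = -13.6057 × 7² / 8² = -10.41686 eV

Checking against the measurement of -19 eV (2 sig figs), only n = 6 agrees:
E_6 = -18.51887 eV, which rounds to -19 eV ✓

Therefore n = 6.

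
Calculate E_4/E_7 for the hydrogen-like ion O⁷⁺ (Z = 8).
3.0625

Using E_n = -13.6057 Z² / n² eV with Z = 8:

E_4 = -13.6057 × 8² / 4² = -870.7648 / 16 = -54.422800000 eV
E_7 = -13.6057 × 8² / 7² = -870.7648 / 49 = -17.770710204 eV

The ratio is:
E_4/E_7 = (-54.422800000) / (-17.770710204)
E_4/E_7 = (-870.7648/16) / (-870.7648/49)
E_4/E_7 = 49/16
E_4/E_7 = 3.0625
(Note: the Z² factors cancel in the ratio.)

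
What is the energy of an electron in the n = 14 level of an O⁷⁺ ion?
-4.443 eV

For hydrogen-like ions, the energy levels scale with Z²:
E_n = -13.6057 Z² / n² eV

For O⁷⁺ (Z = 8) at n = 14:
E_14 = -13.6057 × 8² / 14²
E_14 = -13.6057 × 64 / 196
E_14 = -870.7648 / 196
E_14 = -4.443 eV

The energy is 64 times more negative than hydrogen at the same n due to the stronger nuclear charge.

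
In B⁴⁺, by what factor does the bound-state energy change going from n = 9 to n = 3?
9.000000

Using E_n = -13.6057 Z² / n² eV with Z = 5:

E_3 = -13.6057 × 5² / 3² = -340.1425 / 9 = -37.793611111111 eV
E_9 = -13.6057 × 5² / 9² = -340.1425 / 81 = -4.199290123457 eV

The ratio is:
E_3/E_9 = (-37.793611111111) / (-4.199290123457)
E_3/E_9 = (-340.1425/9) / (-340.1425/81)
E_3/E_9 = 81/9
E_3/E_9 = 9.000000
(Note: the Z² factors cancel in the ratio.)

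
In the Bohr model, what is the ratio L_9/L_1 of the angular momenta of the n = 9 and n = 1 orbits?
9.000000

In the Bohr model, L_n = nℏ, so the ratio is purely the ratio of quantum numbers:

L_9/L_1 = 9ℏ / 1ℏ = 9/1 = 9.000000

The angular momentum scales linearly with n.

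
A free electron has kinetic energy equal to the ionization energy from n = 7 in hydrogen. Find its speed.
3.1253e+05 m/s (or 0.104248% of c)

The binding energy at n = 7 for hydrogen is:
E_7 = -13.6057/7² = -0.27766735 eV
|E_7| = 0.27766735 eV

Convert to Joules:
KE = 0.27766735 eV × (1.602177 × 10⁻¹⁹ J/eV) = 4.448722e-20 J

Using KE = ½mv²:
v = √(2·KE/m_e)
v = √(2 × 4.448722e-20 J / 9.10938 × 10⁻³¹ kg)
v = 3.1253e+05 m/s

This is approximately 0.104248% the speed of light.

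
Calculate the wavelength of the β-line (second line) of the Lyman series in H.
102.517 nm

The lines of a series are numbered from the longest wavelength (smallest ΔE) outward; the second line is the transition from n = n_f + 2 to n_f.
The Lyman series has all transitions ending at n_f = 1.

For H, the second line (β-line) is the jump from n = 3 to n = 1:
E_3 = -13.6057 / 3² = -1.511744 eV
E_1 = -13.6057 / 1² = -13.605700 eV
ΔE = E_3 - E_1 = 12.093956 eV

λ = hc/E = 1239.84 eV·nm / 12.093956 eV
λ = 102.517 nm

This is the β-line of the Lyman series in H.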